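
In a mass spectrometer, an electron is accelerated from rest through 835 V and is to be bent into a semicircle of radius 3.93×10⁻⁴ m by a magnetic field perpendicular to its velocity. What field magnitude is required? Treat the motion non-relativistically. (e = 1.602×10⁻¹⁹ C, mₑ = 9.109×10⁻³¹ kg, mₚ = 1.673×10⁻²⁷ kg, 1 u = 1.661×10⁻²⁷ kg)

v = √(2|q|V/m) = √(2·1.602×10⁻¹⁹·835/9.109×10⁻³¹) ≈ 1.714×10⁷ m/s.
B = mv/(|q|r) = (9.109×10⁻³¹)(1.714×10⁷)/((1.602×10⁻¹⁹)(3.93×10⁻⁴)) ≈ 0.248 T.

B ≈ 0.248 T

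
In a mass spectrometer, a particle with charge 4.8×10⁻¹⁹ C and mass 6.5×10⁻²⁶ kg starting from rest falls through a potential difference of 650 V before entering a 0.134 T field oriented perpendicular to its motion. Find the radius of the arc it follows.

Acceleration: |q|V = ½mv² ⇒ v = √(2|q|V/m) = √(2·4.8×10⁻¹⁹·650/6.5×10⁻²⁶) ≈ 9.798×10⁴ m/s.
In the field: r = mv/(|q|B) = (6.5×10⁻²⁶)(9.798×10⁴)/((4.8×10⁻¹⁹)(0.134)) ≈ 0.0990 m.

r ≈ 0.0990 m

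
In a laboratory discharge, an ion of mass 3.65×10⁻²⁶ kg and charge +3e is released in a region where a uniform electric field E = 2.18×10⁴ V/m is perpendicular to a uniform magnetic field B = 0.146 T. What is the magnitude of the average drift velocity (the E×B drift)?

The E×B drift speed is v_d = E/B.
v_d = 2.18×10⁴/0.146 = 1.49×10⁵ m/s.

v_d ≈ 1.49×10⁵ m/s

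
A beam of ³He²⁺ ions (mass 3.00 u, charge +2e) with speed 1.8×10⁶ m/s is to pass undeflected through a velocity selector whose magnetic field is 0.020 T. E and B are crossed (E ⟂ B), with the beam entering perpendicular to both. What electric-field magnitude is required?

For straight-line motion qE = qvB, so E = vB.
E = 1.8×10⁶ × 0.020 = 3.6×10⁴ V/m.

E = 3.6×10⁴ V/m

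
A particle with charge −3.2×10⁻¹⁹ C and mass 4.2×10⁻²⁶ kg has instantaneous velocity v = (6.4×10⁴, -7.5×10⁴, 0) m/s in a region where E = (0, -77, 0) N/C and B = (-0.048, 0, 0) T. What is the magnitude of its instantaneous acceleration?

|a| ≈ 2.74×10¹⁰ m/s²

v×B = (0, 0, -3600) N/C.
E + v×B = (0, -77.0, -3600) N/C.
F = q(E + v×B) = (−3.2×10⁻¹⁹ C)·(0, -77.0, -3600) = (0, 2.46×10⁻¹⁷, 1.15×10⁻¹⁵) N.
|a| = |F|/m = 1.152×10⁻¹⁵/4.2×10⁻²⁶ ≈ 2.74×10¹⁰ m/s².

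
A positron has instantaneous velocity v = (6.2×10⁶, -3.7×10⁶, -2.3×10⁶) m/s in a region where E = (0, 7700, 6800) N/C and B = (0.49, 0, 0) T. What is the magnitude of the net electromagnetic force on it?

|F| ≈ 3.42×10⁻¹³ N

v×B = (0, -1.13×10⁶, 1.81×10⁶) N/C.
E + v×B = (0, -1.12×10⁶, 1.82×10⁶) N/C.
F = q(E + v×B) = (1.602×10⁻¹⁹ C)·(0, -1.12×10⁶, 1.82×10⁶) = (0, -1.79×10⁻¹³, 2.92×10⁻¹³) N.
|F| = 3.42×10⁻¹³ N.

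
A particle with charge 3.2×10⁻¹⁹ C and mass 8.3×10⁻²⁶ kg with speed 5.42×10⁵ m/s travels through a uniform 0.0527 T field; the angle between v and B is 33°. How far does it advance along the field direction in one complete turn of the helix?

v∥ = v cosθ = 5.42×10⁵·cos33° ≈ 4.546×10⁵ m/s.
T = 2πm/(|q|B) = 2π(8.3×10⁻²⁶)/((3.2×10⁻¹⁹)(0.0527)) ≈ 3.092×10⁻⁵ s.
pitch = v∥ T = (4.546×10⁵)(3.092×10⁻⁵) ≈ 14.1 m.

p ≈ 14.1 m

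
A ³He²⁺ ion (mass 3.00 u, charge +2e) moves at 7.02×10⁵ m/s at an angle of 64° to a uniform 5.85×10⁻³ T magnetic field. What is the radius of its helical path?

v⊥ = v sinθ = 7.02×10⁵·sin64° ≈ 6.310×10⁵ m/s.
r = m v⊥/(|q|B) = (4.983×10⁻²⁷)(6.310×10⁵)/((3.204×10⁻¹⁹)(5.85×10⁻³)) ≈ 1.68 m.

r ≈ 1.68 m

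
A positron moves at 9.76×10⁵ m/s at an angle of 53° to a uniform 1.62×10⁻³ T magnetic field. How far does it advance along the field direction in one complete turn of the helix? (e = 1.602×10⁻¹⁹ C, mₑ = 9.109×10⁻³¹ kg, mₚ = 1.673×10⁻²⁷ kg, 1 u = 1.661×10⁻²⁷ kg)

p ≈ 0.0130 m

v∥ = v cosθ = 9.76×10⁵·cos53° ≈ 5.874×10⁵ m/s.
T = 2πm/(|q|B) = 2π(9.109×10⁻³¹)/((1.602×10⁻¹⁹)(1.62×10⁻³)) ≈ 2.205×10⁻⁸ s.
pitch = v∥ T = (5.874×10⁵)(2.205×10⁻⁸) ≈ 0.0130 m.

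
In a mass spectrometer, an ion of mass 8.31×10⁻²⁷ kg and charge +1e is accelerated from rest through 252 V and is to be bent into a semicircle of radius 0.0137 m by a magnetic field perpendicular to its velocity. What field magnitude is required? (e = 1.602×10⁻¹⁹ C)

v = √(2|q|V/m) = √(2·1.602×10⁻¹⁹·252/8.31×10⁻²⁷) ≈ 9.857×10⁴ m/s.
B = mv/(|q|r) = (8.31×10⁻²⁷)(9.857×10⁴)/((1.602×10⁻¹⁹)(0.0137)) ≈ 0.373 T.

B ≈ 0.373 T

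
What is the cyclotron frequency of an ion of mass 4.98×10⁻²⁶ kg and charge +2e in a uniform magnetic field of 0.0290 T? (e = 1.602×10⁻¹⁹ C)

f ≈ 2.97×10⁴ Hz

f = |q|B/(2πm).
f = (3.204×10⁻¹⁹)(0.0290)/(2π·4.98×10⁻²⁶) ≈ 2.97×10⁴ Hz.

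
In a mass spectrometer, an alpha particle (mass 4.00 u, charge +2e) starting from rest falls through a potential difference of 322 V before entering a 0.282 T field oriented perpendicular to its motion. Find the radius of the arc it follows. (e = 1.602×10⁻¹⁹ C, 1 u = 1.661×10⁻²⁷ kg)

Acceleration: |q|V = ½mv² ⇒ v = √(2|q|V/m) = √(2·3.204×10⁻¹⁹·322/6.644×10⁻²⁷) ≈ 1.762×10⁵ m/s.
In the field: r = mv/(|q|B) = (6.644×10⁻²⁷)(1.762×10⁵)/((3.204×10⁻¹⁹)(0.282)) ≈ 0.0130 m.

r ≈ 0.0130 m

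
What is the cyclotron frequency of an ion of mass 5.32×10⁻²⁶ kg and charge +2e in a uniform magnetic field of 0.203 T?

f = |q|B/(2πm).
f = (3.204×10⁻¹⁹)(0.203)/(2π·5.32×10⁻²⁶) ≈ 1.95×10⁵ Hz.

f ≈ 1.95×10⁵ Hz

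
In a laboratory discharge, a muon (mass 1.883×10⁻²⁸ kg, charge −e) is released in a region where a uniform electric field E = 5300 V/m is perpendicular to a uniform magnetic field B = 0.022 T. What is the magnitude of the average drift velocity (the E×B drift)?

v_d ≈ 2.4×10⁵ m/s

The E×B drift speed is v_d = E/B.
v_d = 5300/0.022 = 2.4×10⁵ m/s.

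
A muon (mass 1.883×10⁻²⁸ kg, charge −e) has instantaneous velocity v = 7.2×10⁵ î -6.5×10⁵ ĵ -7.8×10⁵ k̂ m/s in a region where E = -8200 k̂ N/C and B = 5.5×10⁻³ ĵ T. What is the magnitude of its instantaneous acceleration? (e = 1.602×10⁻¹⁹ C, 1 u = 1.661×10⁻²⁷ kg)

v×B = (4290, 0, 3960) N/C.
E + v×B = (4290, 0, -4240) N/C.
F = q(E + v×B) = (−1.602×10⁻¹⁹ C)·(4290, 0, -4240) = (-6.87×10⁻¹⁶, 0, 6.79×10⁻¹⁶) N.
|a| = |F|/m = 9.663×10⁻¹⁶/1.883×10⁻²⁸ ≈ 5.13×10¹² m/s².

|a| ≈ 5.13×10¹² m/s²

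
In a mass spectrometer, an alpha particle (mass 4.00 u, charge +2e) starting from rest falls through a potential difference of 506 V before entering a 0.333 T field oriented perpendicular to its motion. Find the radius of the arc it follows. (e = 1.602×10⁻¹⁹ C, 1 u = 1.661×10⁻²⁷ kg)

Acceleration: |q|V = ½mv² ⇒ v = √(2|q|V/m) = √(2·3.204×10⁻¹⁹·506/6.644×10⁻²⁷) ≈ 2.209×10⁵ m/s.
In the field: r = mv/(|q|B) = (6.644×10⁻²⁷)(2.209×10⁵)/((3.204×10⁻¹⁹)(0.333)) ≈ 0.0138 m.

r ≈ 0.0138 m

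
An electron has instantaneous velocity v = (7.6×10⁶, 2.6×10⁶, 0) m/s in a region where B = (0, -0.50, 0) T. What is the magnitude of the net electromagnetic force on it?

v×B = (0, 0, -3.80×10⁶) N/C.
F = q v×B = (−1.602×10⁻¹⁹ C)·(0, 0, -3.80×10⁶) = (0, 0, 6.09×10⁻¹³) N.
|F| = 6.09×10⁻¹³ N.

|F| ≈ 6.09×10⁻¹³ N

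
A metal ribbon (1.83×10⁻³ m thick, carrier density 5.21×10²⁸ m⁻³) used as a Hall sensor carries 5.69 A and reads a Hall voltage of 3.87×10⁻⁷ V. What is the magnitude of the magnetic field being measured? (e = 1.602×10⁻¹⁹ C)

B ≈ 1.04 T

From V_H = IB/(n e t), B = V_H n e t / I.
B = (3.87×10⁻⁷)(5.21×10²⁸)(1.602×10⁻¹⁹)(1.83×10⁻³)/5.69 ≈ 1.04 T.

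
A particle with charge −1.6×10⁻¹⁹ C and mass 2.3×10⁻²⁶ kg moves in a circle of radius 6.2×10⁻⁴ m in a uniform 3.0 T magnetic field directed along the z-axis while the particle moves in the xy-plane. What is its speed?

v ≈ 1.3×10⁴ m/s

From |q|vB = mv²/r, v = |q|Br/m.
v = (1.6×10⁻¹⁹)(3.0)(6.2×10⁻⁴)/2.3×10⁻²⁶ ≈ 1.3×10⁴ m/s.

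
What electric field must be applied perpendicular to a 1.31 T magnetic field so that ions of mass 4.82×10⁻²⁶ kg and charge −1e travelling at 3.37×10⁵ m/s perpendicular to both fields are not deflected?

E = 4.41×10⁵ V/m

For straight-line motion qE = qvB, so E = vB.
E = 3.37×10⁵ × 1.31 = 4.41×10⁵ V/m.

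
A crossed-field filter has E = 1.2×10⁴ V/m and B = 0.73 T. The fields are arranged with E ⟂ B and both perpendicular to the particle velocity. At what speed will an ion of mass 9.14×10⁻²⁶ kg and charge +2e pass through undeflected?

v = 1.6×10⁴ m/s

Straight-line motion ⇒ electric and magnetic forces cancel, so E = vB.
v = E/B = 1.2×10⁴/0.73 = 1.6×10⁴ m/s.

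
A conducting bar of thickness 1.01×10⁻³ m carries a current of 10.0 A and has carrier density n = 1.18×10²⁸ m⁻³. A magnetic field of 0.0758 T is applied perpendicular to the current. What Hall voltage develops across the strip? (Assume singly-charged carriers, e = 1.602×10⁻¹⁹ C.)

V_H ≈ 3.97×10⁻⁷ V

V_H = IB/(n e t).
V_H = (10.0)(0.0758)/((1.18×10²⁸)(1.602×10⁻¹⁹)(1.01×10⁻³)) ≈ 3.97×10⁻⁷ V.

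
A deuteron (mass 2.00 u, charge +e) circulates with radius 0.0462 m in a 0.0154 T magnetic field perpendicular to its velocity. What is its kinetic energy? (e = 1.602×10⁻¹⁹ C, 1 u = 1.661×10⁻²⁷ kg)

v = |q|Br/m, then KE = ½mv² = (qBr)²/(2m).
v = (1.602×10⁻¹⁹)(0.0154)(0.0462)/3.322×10⁻²⁷ ≈ 3.431×10⁴ m/s.
KE = ½(3.322×10⁻²⁷)(3.431×10⁴)² ≈ 1.96×10⁻¹⁸ J.

KE ≈ 1.96×10⁻¹⁸ J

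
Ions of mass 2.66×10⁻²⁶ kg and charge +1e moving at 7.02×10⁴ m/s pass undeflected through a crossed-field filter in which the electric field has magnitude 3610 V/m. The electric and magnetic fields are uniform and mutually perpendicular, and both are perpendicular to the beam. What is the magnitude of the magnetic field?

B = 0.0514 T

Balance of forces in the selector: qE = qvB ⇒ B = E/v.
B = 3610/7.02×10⁴ = 0.0514 T.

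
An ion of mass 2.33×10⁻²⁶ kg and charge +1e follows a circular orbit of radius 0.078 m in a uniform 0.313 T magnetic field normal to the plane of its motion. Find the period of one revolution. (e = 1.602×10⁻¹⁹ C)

The cyclotron period depends only on m, q, B: T = 2πm/(|q|B).
T = 2π(2.33×10⁻²⁶)/((1.602×10⁻¹⁹)(0.313)) ≈ 2.92×10⁻⁶ s.

T ≈ 2.92×10⁻⁶ s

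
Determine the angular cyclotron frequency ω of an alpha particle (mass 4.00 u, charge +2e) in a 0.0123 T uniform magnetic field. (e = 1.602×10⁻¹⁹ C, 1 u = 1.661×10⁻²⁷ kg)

ω ≈ 5.93×10⁵ rad/s

ω = |q|B/m.
ω = (3.204×10⁻¹⁹)(0.0123)/6.644×10⁻²⁷ ≈ 5.93×10⁵ rad/s.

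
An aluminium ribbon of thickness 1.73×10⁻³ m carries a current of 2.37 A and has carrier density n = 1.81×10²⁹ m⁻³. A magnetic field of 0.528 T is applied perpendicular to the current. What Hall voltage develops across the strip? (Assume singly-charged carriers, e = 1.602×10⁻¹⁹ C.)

V_H = IB/(n e t).
V_H = (2.37)(0.528)/((1.81×10²⁹)(1.602×10⁻¹⁹)(1.73×10⁻³)) ≈ 2.49×10⁻⁸ V.

V_H ≈ 2.49×10⁻⁸ V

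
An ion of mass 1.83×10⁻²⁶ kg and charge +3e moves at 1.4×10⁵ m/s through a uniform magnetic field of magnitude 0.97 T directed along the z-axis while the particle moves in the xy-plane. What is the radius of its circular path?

r ≈ 5.5×10⁻³ m

The magnetic force provides the centripetal force: |q|vB = mv²/r.
r = mv/(|q|B) = (1.83×10⁻²⁶)(1.4×10⁵)/((4.806×10⁻¹⁹)(0.97)) ≈ 5.5×10⁻³ m.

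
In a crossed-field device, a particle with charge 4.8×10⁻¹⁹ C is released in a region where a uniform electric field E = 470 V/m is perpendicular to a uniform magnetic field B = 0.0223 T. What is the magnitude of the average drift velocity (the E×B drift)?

v_d ≈ 2.11×10⁴ m/s

The steady drift has the magnetic force balancing the electric force, so v_d = E/B.
v_d = 470/0.0223 = 2.11×10⁴ m/s.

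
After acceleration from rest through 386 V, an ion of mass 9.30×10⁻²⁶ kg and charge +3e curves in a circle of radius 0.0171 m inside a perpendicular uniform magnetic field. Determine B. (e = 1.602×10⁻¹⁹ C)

B ≈ 0.715 T

v = √(2|q|V/m) = √(2·4.806×10⁻¹⁹·386/9.30×10⁻²⁶) ≈ 6.316×10⁴ m/s.
B = mv/(|q|r) = (9.30×10⁻²⁶)(6.316×10⁴)/((4.806×10⁻¹⁹)(0.0171)) ≈ 0.715 T.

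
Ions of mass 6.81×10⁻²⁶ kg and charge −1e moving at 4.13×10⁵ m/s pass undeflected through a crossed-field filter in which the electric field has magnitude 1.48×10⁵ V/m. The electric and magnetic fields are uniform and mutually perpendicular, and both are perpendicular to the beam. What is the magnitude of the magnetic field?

Balance of forces in the selector: qE = qvB ⇒ B = E/v.
B = 1.48×10⁵/4.13×10⁵ = 0.358 T.

B = 0.358 T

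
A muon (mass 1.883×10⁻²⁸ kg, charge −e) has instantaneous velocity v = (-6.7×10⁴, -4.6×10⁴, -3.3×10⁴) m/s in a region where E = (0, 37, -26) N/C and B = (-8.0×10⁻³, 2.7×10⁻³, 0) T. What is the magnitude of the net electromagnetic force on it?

v×B = (89.1, 264, -549) N/C.
E + v×B = (89.1, 301, -575) N/C.
F = q(E + v×B) = (−1.602×10⁻¹⁹ C)·(89.1, 301, -575) = (-1.43×10⁻¹⁷, -4.82×10⁻¹⁷, 9.21×10⁻¹⁷) N.
|F| = 1.05×10⁻¹⁶ N.

|F| ≈ 1.05×10⁻¹⁶ N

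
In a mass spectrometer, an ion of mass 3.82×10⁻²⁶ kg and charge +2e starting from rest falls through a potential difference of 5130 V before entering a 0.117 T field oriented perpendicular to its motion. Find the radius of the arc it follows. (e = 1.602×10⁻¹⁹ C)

r ≈ 0.299 m

Acceleration: |q|V = ½mv² ⇒ v = √(2|q|V/m) = √(2·3.204×10⁻¹⁹·5130/3.82×10⁻²⁶) ≈ 2.934×10⁵ m/s.
In the field: r = mv/(|q|B) = (3.82×10⁻²⁶)(2.934×10⁵)/((3.204×10⁻¹⁹)(0.117)) ≈ 0.299 m.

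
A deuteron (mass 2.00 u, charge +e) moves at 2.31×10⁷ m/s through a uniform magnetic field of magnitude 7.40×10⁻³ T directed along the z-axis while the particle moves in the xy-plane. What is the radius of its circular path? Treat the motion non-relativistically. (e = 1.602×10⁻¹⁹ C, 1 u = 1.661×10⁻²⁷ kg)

The magnetic force provides the centripetal force: |q|vB = mv²/r.
r = mv/(|q|B) = (3.322×10⁻²⁷)(2.31×10⁷)/((1.602×10⁻¹⁹)(7.40×10⁻³)) ≈ 64.7 m.

r ≈ 64.7 m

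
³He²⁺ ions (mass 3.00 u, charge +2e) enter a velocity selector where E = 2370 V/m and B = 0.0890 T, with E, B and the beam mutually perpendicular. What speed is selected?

v = 2.66×10⁴ m/s

Zero net Lorentz force requires |qE| = |q v×B|, i.e. E = vB.
v = E/B = 2370/0.0890 = 2.66×10⁴ m/s.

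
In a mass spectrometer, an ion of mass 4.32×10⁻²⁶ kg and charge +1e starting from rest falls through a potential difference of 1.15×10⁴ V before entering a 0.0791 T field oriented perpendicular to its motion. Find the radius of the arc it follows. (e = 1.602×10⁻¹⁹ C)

Acceleration: |q|V = ½mv² ⇒ v = √(2|q|V/m) = √(2·1.602×10⁻¹⁹·1.15×10⁴/4.32×10⁻²⁶) ≈ 2.920×10⁵ m/s.
In the field: r = mv/(|q|B) = (4.32×10⁻²⁶)(2.920×10⁵)/((1.602×10⁻¹⁹)(0.0791)) ≈ 0.996 m.

r ≈ 0.996 m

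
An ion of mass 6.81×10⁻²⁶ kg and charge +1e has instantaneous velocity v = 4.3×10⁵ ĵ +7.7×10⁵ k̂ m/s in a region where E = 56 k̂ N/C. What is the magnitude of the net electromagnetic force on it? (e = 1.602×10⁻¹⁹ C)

|F| ≈ 8.97×10⁻¹⁸ N

Only an electric field acts, so F = qE = (1.602×10⁻¹⁹ C)·(0, 0, 56.0) = (0, 0, 8.97×10⁻¹⁸) N.
|F| = 8.97×10⁻¹⁸ N.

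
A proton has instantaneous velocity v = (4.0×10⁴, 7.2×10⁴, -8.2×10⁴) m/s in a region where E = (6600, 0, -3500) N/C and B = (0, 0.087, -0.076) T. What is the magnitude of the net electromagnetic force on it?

v×B = (1660, 3040, 3480) N/C.
E + v×B = (8260, 3040, -20.0) N/C.
F = q(E + v×B) = (1.602×10⁻¹⁹ C)·(8260, 3040, -20.0) = (1.32×10⁻¹⁵, 4.87×10⁻¹⁶, -3.20×10⁻¹⁸) N.
|F| = 1.41×10⁻¹⁵ N.

|F| ≈ 1.41×10⁻¹⁵ N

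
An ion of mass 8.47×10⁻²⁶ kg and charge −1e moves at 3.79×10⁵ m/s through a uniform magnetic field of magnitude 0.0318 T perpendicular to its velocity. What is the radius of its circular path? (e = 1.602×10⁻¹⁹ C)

r ≈ 6.30 m

The magnetic force provides the centripetal force: |q|vB = mv²/r.
r = mv/(|q|B) = (8.47×10⁻²⁶)(3.79×10⁵)/((1.602×10⁻¹⁹)(0.0318)) ≈ 6.30 m.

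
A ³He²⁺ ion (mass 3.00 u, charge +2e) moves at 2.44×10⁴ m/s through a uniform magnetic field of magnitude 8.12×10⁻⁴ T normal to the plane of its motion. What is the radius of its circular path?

r ≈ 0.467 m

The magnetic force provides the centripetal force: |q|vB = mv²/r.
r = mv/(|q|B) = (4.983×10⁻²⁷)(2.44×10⁴)/((3.204×10⁻¹⁹)(8.12×10⁻⁴)) ≈ 0.467 m.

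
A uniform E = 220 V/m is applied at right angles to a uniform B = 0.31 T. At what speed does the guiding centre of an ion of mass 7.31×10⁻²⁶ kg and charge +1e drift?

v_d ≈ 710 m/s

In crossed fields the guiding centre drifts at v_d = |E×B|/B² = E/B, independent of charge and mass.
v_d = 220/0.31 = 710 m/s.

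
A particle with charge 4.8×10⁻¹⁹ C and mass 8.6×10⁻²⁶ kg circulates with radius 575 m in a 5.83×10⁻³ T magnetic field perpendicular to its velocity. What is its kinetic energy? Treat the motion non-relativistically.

KE ≈ 9.40×10⁷ eV

v = |q|Br/m, then KE = ½mv² = (qBr)²/(2m).
v = (4.8×10⁻¹⁹)(5.83×10⁻³)(575)/8.6×10⁻²⁶ ≈ 1.871×10⁷ m/s.
KE = ½(8.6×10⁻²⁶)(1.871×10⁷)² ≈ 1.51×10⁻¹¹ J = 9.40×10⁷ eV.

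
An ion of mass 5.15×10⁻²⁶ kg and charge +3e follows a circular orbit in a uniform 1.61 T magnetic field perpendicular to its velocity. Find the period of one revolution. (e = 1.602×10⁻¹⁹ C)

The cyclotron period depends only on m, q, B: T = 2πm/(|q|B).
T = 2π(5.15×10⁻²⁶)/((4.806×10⁻¹⁹)(1.61)) ≈ 4.18×10⁻⁷ s.

T ≈ 4.18×10⁻⁷ s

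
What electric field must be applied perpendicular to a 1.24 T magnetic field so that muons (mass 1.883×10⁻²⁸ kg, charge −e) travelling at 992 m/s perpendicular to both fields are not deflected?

For straight-line motion qE = qvB, so E = vB.
E = 992 × 1.24 = 1230 V/m.

E = 1230 V/m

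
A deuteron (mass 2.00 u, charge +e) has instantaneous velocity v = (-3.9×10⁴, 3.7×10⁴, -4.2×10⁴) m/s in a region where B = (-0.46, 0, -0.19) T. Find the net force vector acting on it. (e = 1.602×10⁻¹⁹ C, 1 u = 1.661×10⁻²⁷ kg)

v×B = (-7030, 1.19×10⁴, 1.70×10⁴) N/C.
F = q v×B = (1.602×10⁻¹⁹ C)·(-7030, 1.19×10⁴, 1.70×10⁴) = (-1.13×10⁻¹⁵, 1.91×10⁻¹⁵, 2.73×10⁻¹⁵) N.

F ≈ (-1.13×10⁻¹⁵, 1.91×10⁻¹⁵, 2.73×10⁻¹⁵) N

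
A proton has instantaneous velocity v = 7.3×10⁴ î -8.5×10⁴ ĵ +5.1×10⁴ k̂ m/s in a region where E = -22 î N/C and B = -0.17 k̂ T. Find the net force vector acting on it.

F ≈ (2.31×10⁻¹⁵, 1.99×10⁻¹⁵, 0) N

v×B = (1.45×10⁴, 1.24×10⁴, 0) N/C.
E + v×B = (1.44×10⁴, 1.24×10⁴, 0) N/C.
F = q(E + v×B) = (1.602×10⁻¹⁹ C)·(1.44×10⁴, 1.24×10⁴, 0) = (2.31×10⁻¹⁵, 1.99×10⁻¹⁵, 0) N.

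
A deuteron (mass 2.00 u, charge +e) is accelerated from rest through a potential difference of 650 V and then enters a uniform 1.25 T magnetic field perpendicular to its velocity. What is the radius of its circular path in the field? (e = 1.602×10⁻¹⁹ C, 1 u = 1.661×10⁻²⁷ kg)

Acceleration: |q|V = ½mv² ⇒ v = √(2|q|V/m) = √(2·1.602×10⁻¹⁹·650/3.322×10⁻²⁷) ≈ 2.504×10⁵ m/s.
In the field: r = mv/(|q|B) = (3.322×10⁻²⁷)(2.504×10⁵)/((1.602×10⁻¹⁹)(1.25)) ≈ 4.15×10⁻³ m.

r ≈ 4.15×10⁻³ m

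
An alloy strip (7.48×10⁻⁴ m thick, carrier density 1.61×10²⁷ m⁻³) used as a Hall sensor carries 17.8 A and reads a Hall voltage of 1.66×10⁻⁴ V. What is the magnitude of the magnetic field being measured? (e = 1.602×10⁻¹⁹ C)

From V_H = IB/(n e t), B = V_H n e t / I.
B = (1.66×10⁻⁴)(1.61×10²⁷)(1.602×10⁻¹⁹)(7.48×10⁻⁴)/17.8 ≈ 1.80 T.

B ≈ 1.80 T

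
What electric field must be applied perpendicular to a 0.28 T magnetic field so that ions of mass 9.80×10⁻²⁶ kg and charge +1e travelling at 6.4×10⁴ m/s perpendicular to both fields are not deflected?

For straight-line motion qE = qvB, so E = vB.
E = 6.4×10⁴ × 0.28 = 1.8×10⁴ V/m.

E = 1.8×10⁴ V/m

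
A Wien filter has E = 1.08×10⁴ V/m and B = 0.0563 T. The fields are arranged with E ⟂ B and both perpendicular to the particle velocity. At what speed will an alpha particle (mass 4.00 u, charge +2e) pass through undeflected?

Straight-line motion ⇒ electric and magnetic forces cancel, so E = vB.
v = E/B = 1.08×10⁴/0.0563 = 1.92×10⁵ m/s.

v = 1.92×10⁵ m/s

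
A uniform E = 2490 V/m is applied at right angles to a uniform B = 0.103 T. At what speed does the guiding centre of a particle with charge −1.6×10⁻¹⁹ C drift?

The steady drift has the magnetic force balancing the electric force, so v_d = E/B.
v_d = 2490/0.103 = 2.42×10⁴ m/s.

v_d ≈ 2.42×10⁴ m/s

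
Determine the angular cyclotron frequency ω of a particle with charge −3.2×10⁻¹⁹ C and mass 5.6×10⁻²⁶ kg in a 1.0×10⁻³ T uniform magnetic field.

ω ≈ 5700 rad/s

ω = |q|B/m.
ω = (3.2×10⁻¹⁹)(1.0×10⁻³)/5.6×10⁻²⁶ ≈ 5700 rad/s.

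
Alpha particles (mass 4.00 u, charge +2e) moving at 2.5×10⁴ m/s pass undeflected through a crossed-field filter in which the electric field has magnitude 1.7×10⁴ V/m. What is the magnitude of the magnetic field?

B = 0.68 T

Balance of forces in the selector: qE = qvB ⇒ B = E/v.
B = 1.7×10⁴/2.5×10⁴ = 0.68 T.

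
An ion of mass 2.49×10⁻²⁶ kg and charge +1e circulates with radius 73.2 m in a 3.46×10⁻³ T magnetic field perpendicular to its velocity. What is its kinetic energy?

v = |q|Br/m, then KE = ½mv² = (qBr)²/(2m).
v = (1.602×10⁻¹⁹)(3.46×10⁻³)(73.2)/2.49×10⁻²⁶ ≈ 1.629×10⁶ m/s.
KE = ½(2.49×10⁻²⁶)(1.629×10⁶)² ≈ 3.31×10⁻¹⁴ J = 2.06×10⁵ eV.

KE ≈ 2.06×10⁵ eV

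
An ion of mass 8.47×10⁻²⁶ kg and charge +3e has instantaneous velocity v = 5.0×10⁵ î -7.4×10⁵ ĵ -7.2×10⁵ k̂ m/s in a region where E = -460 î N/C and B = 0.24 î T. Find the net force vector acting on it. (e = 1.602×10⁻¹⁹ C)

F ≈ (-2.21×10⁻¹⁶, -8.30×10⁻¹⁴, 8.54×10⁻¹⁴) N

v×B = (0, -1.73×10⁵, 1.78×10⁵) N/C.
E + v×B = (-460, -1.73×10⁵, 1.78×10⁵) N/C.
F = q(E + v×B) = (4.806×10⁻¹⁹ C)·(-460, -1.73×10⁵, 1.78×10⁵) = (-2.21×10⁻¹⁶, -8.30×10⁻¹⁴, 8.54×10⁻¹⁴) N.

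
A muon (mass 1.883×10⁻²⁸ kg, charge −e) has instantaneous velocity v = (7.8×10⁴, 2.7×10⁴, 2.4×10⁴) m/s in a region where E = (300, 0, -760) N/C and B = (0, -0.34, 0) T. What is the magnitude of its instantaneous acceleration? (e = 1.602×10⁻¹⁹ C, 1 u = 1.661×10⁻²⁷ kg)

v×B = (8160, 0, -2.65×10⁴) N/C.
E + v×B = (8460, 0, -2.73×10⁴) N/C.
F = q(E + v×B) = (−1.602×10⁻¹⁹ C)·(8460, 0, -2.73×10⁴) = (-1.36×10⁻¹⁵, 0, 4.37×10⁻¹⁵) N.
|a| = |F|/m = 4.576×10⁻¹⁵/1.883×10⁻²⁸ ≈ 2.43×10¹³ m/s².

|a| ≈ 2.43×10¹³ m/s²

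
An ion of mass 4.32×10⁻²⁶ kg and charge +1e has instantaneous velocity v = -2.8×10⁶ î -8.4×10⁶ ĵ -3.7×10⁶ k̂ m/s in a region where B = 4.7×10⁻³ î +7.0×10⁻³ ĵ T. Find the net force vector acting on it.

v×B = (2.59×10⁴, -1.74×10⁴, 1.99×10⁴) N/C.
F = q v×B = (1.602×10⁻¹⁹ C)·(2.59×10⁴, -1.74×10⁴, 1.99×10⁴) = (4.15×10⁻¹⁵, -2.79×10⁻¹⁵, 3.18×10⁻¹⁵) N.

F ≈ (4.15×10⁻¹⁵, -2.79×10⁻¹⁵, 3.18×10⁻¹⁵) N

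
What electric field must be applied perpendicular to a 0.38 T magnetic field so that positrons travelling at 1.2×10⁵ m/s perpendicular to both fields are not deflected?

E = 4.6×10⁴ V/m

For straight-line motion qE = qvB, so E = vB.
E = 1.2×10⁵ × 0.38 = 4.6×10⁴ V/m.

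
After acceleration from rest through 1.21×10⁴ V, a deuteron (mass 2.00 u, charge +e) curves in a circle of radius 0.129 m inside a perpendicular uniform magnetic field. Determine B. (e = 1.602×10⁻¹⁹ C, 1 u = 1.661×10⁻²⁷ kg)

v = √(2|q|V/m) = √(2·1.602×10⁻¹⁹·1.21×10⁴/3.322×10⁻²⁷) ≈ 1.080×10⁶ m/s.
B = mv/(|q|r) = (3.322×10⁻²⁷)(1.080×10⁶)/((1.602×10⁻¹⁹)(0.129)) ≈ 0.174 T.

B ≈ 0.174 T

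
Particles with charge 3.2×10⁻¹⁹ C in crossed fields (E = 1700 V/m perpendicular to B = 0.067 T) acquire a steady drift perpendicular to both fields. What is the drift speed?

The E×B drift speed is v_d = E/B.
v_d = 1700/0.067 = 2.5×10⁴ m/s.

v_d ≈ 2.5×10⁴ m/s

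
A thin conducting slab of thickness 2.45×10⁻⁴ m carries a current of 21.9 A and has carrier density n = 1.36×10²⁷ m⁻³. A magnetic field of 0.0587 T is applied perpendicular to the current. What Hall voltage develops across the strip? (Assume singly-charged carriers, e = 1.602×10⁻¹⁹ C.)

V_H ≈ 2.41×10⁻⁵ V

V_H = IB/(n e t).
V_H = (21.9)(0.0587)/((1.36×10²⁷)(1.602×10⁻¹⁹)(2.45×10⁻⁴)) ≈ 2.41×10⁻⁵ V.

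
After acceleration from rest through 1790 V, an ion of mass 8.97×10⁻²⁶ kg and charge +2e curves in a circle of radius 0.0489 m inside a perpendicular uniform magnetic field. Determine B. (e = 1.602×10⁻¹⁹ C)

B ≈ 0.647 T

v = √(2|q|V/m) = √(2·3.204×10⁻¹⁹·1790/8.97×10⁻²⁶) ≈ 1.131×10⁵ m/s.
B = mv/(|q|r) = (8.97×10⁻²⁶)(1.131×10⁵)/((3.204×10⁻¹⁹)(0.0489)) ≈ 0.647 T.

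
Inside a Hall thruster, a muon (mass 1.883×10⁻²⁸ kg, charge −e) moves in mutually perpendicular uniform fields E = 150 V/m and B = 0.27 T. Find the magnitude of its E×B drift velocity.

In crossed fields the guiding centre drifts at v_d = |E×B|/B² = E/B, independent of charge and mass.
v_d = 150/0.27 = 560 m/s.

v_d ≈ 560 m/s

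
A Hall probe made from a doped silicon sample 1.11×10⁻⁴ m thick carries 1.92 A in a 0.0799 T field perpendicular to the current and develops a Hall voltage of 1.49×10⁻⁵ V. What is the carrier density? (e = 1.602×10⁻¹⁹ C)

From V_H = IB/(n e t), n = IB/(V_H e t).
n = (1.92)(0.0799)/((1.49×10⁻⁵)(1.602×10⁻¹⁹)(1.11×10⁻⁴)) ≈ 5.79×10²⁶ m⁻³.

n ≈ 5.79×10²⁶ m⁻³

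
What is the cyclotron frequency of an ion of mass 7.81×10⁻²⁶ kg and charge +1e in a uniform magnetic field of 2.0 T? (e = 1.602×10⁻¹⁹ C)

f = |q|B/(2πm).
f = (1.602×10⁻¹⁹)(2.0)/(2π·7.81×10⁻²⁶) ≈ 6.5×10⁵ Hz.

f ≈ 6.5×10⁵ Hz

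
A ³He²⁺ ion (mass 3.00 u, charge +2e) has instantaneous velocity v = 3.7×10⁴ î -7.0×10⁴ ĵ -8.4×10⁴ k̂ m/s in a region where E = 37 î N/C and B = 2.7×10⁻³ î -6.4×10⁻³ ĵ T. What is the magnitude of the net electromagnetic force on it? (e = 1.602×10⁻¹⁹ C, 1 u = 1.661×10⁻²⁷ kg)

v×B = (-538, -227, -47.8) N/C.
E + v×B = (-501, -227, -47.8) N/C.
F = q(E + v×B) = (3.204×10⁻¹⁹ C)·(-501, -227, -47.8) = (-1.60×10⁻¹⁶, -7.27×10⁻¹⁷, -1.53×10⁻¹⁷) N.
|F| = 1.77×10⁻¹⁶ N.

|F| ≈ 1.77×10⁻¹⁶ N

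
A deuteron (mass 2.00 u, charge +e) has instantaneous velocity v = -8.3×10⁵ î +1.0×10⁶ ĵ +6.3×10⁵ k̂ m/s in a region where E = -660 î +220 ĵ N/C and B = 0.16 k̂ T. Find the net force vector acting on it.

v×B = (1.60×10⁵, 1.33×10⁵, 0) N/C.
E + v×B = (1.59×10⁵, 1.33×10⁵, 0) N/C.
F = q(E + v×B) = (1.602×10⁻¹⁹ C)·(1.59×10⁵, 1.33×10⁵, 0) = (2.55×10⁻¹⁴, 2.13×10⁻¹⁴, 0) N.

F ≈ (2.55×10⁻¹⁴, 2.13×10⁻¹⁴, 0) N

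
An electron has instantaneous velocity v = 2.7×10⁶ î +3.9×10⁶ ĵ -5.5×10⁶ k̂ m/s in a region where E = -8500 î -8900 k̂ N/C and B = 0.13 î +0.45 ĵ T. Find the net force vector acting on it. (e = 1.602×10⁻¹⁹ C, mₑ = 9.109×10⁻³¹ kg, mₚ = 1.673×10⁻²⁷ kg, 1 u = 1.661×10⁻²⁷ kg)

F ≈ (-3.95×10⁻¹³, 1.15×10⁻¹³, -1.12×10⁻¹³) N

v×B = (2.48×10⁶, -7.15×10⁵, 7.08×10⁵) N/C.
E + v×B = (2.47×10⁶, -7.15×10⁵, 6.99×10⁵) N/C.
F = q(E + v×B) = (−1.602×10⁻¹⁹ C)·(2.47×10⁶, -7.15×10⁵, 6.99×10⁵) = (-3.95×10⁻¹³, 1.15×10⁻¹³, -1.12×10⁻¹³) N.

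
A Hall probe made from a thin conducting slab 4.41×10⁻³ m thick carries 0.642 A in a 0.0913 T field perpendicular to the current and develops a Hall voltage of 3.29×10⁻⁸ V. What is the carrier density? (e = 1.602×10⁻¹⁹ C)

n ≈ 2.52×10²⁷ m⁻³

From V_H = IB/(n e t), n = IB/(V_H e t).
n = (0.642)(0.0913)/((3.29×10⁻⁸)(1.602×10⁻¹⁹)(4.41×10⁻³)) ≈ 2.52×10²⁷ m⁻³.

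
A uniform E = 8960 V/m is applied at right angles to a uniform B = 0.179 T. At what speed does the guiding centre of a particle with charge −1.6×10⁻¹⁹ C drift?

v_d ≈ 5.01×10⁴ m/s

The E×B drift speed is v_d = E/B.
v_d = 8960/0.179 = 5.01×10⁴ m/s.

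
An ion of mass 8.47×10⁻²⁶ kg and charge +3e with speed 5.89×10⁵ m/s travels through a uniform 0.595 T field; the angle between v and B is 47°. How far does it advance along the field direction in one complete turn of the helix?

p ≈ 0.748 m

v∥ = v cosθ = 5.89×10⁵·cos47° ≈ 4.017×10⁵ m/s.
T = 2πm/(|q|B) = 2π(8.47×10⁻²⁶)/((4.806×10⁻¹⁹)(0.595)) ≈ 1.861×10⁻⁶ s.
pitch = v∥ T = (4.017×10⁵)(1.861×10⁻⁶) ≈ 0.748 m.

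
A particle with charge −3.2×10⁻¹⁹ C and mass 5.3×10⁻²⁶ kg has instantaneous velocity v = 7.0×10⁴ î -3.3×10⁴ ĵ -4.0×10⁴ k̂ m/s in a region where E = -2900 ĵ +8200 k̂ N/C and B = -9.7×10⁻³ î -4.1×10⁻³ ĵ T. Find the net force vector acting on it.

v×B = (-164, 388, -607) N/C.
E + v×B = (-164, -2510, 7590) N/C.
F = q(E + v×B) = (−3.2×10⁻¹⁹ C)·(-164, -2510, 7590) = (5.25×10⁻¹⁷, 8.04×10⁻¹⁶, -2.43×10⁻¹⁵) N.

F ≈ (5.25×10⁻¹⁷, 8.04×10⁻¹⁶, -2.43×10⁻¹⁵) N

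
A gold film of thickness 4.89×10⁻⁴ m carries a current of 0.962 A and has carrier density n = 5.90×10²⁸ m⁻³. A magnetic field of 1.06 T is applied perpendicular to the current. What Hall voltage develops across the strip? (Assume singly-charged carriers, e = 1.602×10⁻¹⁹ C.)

V_H ≈ 2.21×10⁻⁷ V

V_H = IB/(n e t).
V_H = (0.962)(1.06)/((5.90×10²⁸)(1.602×10⁻¹⁹)(4.89×10⁻⁴)) ≈ 2.21×10⁻⁷ V.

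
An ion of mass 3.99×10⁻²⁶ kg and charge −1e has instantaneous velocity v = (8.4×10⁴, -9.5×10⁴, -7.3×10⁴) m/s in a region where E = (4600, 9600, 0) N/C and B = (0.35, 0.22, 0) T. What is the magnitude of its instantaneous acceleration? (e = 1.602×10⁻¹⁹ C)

v×B = (1.61×10⁴, -2.56×10⁴, 5.17×10⁴) N/C.
E + v×B = (2.07×10⁴, -1.60×10⁴, 5.17×10⁴) N/C.
F = q(E + v×B) = (−1.602×10⁻¹⁹ C)·(2.07×10⁴, -1.60×10⁴, 5.17×10⁴) = (-3.31×10⁻¹⁵, 2.56×10⁻¹⁵, -8.29×10⁻¹⁵) N.
|a| = |F|/m = 9.282×10⁻¹⁵/3.99×10⁻²⁶ ≈ 2.33×10¹¹ m/s².

|a| ≈ 2.33×10¹¹ m/s²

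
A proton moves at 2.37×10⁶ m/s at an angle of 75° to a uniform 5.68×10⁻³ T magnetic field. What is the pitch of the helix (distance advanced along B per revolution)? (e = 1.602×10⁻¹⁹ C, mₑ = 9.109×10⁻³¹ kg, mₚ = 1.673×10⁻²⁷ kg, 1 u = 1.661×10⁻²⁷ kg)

p ≈ 7.09 m

v∥ = v cosθ = 2.37×10⁶·cos75° ≈ 6.134×10⁵ m/s.
T = 2πm/(|q|B) = 2π(1.673×10⁻²⁷)/((1.602×10⁻¹⁹)(5.68×10⁻³)) ≈ 1.155×10⁻⁵ s.
pitch = v∥ T = (6.134×10⁵)(1.155×10⁻⁵) ≈ 7.09 m.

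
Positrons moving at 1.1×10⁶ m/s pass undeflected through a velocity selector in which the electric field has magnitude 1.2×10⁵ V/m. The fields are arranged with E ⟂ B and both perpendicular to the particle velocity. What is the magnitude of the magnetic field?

B = 0.11 T

Balance of forces in the selector: qE = qvB ⇒ B = E/v.
B = 1.2×10⁵/1.1×10⁶ = 0.11 T.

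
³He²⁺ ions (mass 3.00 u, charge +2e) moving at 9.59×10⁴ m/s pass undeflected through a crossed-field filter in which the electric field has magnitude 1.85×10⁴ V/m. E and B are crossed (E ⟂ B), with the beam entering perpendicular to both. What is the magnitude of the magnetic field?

Balance of forces in the selector: qE = qvB ⇒ B = E/v.
B = 1.85×10⁴/9.59×10⁴ = 0.193 T.

B = 0.193 T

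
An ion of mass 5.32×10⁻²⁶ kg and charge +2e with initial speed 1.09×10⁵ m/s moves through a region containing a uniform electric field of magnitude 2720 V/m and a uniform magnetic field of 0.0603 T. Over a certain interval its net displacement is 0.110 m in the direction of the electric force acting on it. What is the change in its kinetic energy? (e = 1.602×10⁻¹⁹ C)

ΔKE ≈ 9.59×10⁻¹⁷ J

The magnetic force is always ⟂ v and does no work; only the electric force changes KE.
ΔKE = F_E · d = |q|E d = (3.204×10⁻¹⁹)(2720)(0.110) ≈ 9.59×10⁻¹⁷ J.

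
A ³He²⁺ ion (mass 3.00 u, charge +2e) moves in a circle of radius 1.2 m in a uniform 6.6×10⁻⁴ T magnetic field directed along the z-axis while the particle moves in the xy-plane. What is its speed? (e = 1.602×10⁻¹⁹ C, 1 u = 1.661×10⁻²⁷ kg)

v ≈ 5.1×10⁴ m/s

From |q|vB = mv²/r, v = |q|Br/m.
v = (3.204×10⁻¹⁹)(6.6×10⁻⁴)(1.2)/4.983×10⁻²⁷ ≈ 5.1×10⁴ m/s.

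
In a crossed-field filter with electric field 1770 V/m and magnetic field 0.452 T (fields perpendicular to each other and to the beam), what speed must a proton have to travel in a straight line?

v = 3920 m/s

Zero net Lorentz force requires |qE| = |q v×B|, i.e. E = vB.
v = E/B = 1770/0.452 = 3920 m/s.
The result is independent of the particle's charge and mass.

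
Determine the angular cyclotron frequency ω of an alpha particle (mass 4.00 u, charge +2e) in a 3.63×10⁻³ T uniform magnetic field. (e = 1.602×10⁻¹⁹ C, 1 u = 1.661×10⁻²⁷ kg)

ω ≈ 1.75×10⁵ rad/s

ω = |q|B/m.
ω = (3.204×10⁻¹⁹)(3.63×10⁻³)/6.644×10⁻²⁷ ≈ 1.75×10⁵ rad/s.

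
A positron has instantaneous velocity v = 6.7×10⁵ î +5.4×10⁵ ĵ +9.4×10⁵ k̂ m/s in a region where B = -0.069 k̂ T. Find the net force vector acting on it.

F ≈ (-5.97×10⁻¹⁵, 7.41×10⁻¹⁵, 0) N

v×B = (-3.73×10⁴, 4.62×10⁴, 0) N/C.
F = q v×B = (1.602×10⁻¹⁹ C)·(-3.73×10⁴, 4.62×10⁴, 0) = (-5.97×10⁻¹⁵, 7.41×10⁻¹⁵, 0) N.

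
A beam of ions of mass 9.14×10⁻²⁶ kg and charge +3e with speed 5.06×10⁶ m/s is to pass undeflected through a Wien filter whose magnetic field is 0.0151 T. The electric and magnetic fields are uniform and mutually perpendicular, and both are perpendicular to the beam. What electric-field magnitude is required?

E = 7.64×10⁴ V/m

For straight-line motion qE = qvB, so E = vB.
E = 5.06×10⁶ × 0.0151 = 7.64×10⁴ V/m.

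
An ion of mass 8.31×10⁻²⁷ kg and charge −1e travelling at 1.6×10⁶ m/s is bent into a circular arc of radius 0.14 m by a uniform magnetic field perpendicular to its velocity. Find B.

From |q|vB = mv²/r, B = mv/(|q|r).
B = (8.31×10⁻²⁷)(1.6×10⁶)/((1.602×10⁻¹⁹)(0.14)) ≈ 0.59 T.

B ≈ 0.59 T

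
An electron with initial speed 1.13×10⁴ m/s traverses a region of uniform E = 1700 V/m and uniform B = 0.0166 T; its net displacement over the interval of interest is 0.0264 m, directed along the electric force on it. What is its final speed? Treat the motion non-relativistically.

B does no work; ΔKE = |q|E d.
½mv_f² = ½mv₀² + |q|Ed = ½(9.109×10⁻³¹)(1.13×10⁴)² + (1.602×10⁻¹⁹)(1700)(0.0264) ≈ 5.816×10⁻²³ J + 7.190×10⁻¹⁸ J ≈ 7.190×10⁻¹⁸ J.
v_f = √(2·7.190×10⁻¹⁸/9.109×10⁻³¹) ≈ 3.97×10⁶ m/s.

v_f ≈ 3.97×10⁶ m/s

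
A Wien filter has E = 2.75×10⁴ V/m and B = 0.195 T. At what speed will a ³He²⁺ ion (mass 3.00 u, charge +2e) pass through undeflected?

v = 1.41×10⁵ m/s

Zero net Lorentz force requires |qE| = |q v×B|, i.e. E = vB.
v = E/B = 2.75×10⁴/0.195 = 1.41×10⁵ m/s.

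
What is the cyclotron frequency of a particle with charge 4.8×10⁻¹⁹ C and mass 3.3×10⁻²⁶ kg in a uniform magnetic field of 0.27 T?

f = |q|B/(2πm).
f = (4.8×10⁻¹⁹)(0.27)/(2π·3.3×10⁻²⁶) ≈ 6.3×10⁵ Hz.

f ≈ 6.3×10⁵ Hz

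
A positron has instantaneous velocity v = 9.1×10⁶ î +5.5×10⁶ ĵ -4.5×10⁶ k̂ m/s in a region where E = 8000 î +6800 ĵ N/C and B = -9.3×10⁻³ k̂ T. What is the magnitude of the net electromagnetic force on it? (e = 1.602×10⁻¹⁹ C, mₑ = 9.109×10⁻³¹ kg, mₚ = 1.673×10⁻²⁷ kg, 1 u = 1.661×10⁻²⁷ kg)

|F| ≈ 1.62×10⁻¹⁴ N

v×B = (-5.11×10⁴, 8.46×10⁴, 0) N/C.
E + v×B = (-4.31×10⁴, 9.14×10⁴, 0) N/C.
F = q(E + v×B) = (1.602×10⁻¹⁹ C)·(-4.31×10⁴, 9.14×10⁴, 0) = (-6.91×10⁻¹⁵, 1.46×10⁻¹⁴, 0) N.
|F| = 1.62×10⁻¹⁴ N.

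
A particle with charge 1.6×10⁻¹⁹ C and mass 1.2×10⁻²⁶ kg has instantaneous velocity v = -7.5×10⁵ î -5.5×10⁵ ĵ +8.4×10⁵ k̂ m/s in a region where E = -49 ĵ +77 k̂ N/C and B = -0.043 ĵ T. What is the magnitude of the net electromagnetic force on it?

|F| ≈ 7.76×10⁻¹⁵ N

v×B = (3.61×10⁴, 0, 3.22×10⁴) N/C.
E + v×B = (3.61×10⁴, -49.0, 3.23×10⁴) N/C.
F = q(E + v×B) = (1.6×10⁻¹⁹ C)·(3.61×10⁴, -49.0, 3.23×10⁴) = (5.78×10⁻¹⁵, -7.84×10⁻¹⁸, 5.17×10⁻¹⁵) N.
|F| = 7.76×10⁻¹⁵ N.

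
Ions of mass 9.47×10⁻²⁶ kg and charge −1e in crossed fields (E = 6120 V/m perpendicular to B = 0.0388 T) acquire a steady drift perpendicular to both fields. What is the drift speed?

v_d ≈ 1.58×10⁵ m/s

The E×B drift speed is v_d = E/B.
v_d = 6120/0.0388 = 1.58×10⁵ m/s.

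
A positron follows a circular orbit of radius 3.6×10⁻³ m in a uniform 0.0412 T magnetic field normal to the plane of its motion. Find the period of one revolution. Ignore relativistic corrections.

T ≈ 8.67×10⁻¹⁰ s

The cyclotron period depends only on m, q, B: T = 2πm/(|q|B).
T = 2π(9.109×10⁻³¹)/((1.602×10⁻¹⁹)(0.0412)) ≈ 8.67×10⁻¹⁰ s.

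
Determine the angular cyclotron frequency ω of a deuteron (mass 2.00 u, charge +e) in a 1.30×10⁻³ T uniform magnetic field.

ω ≈ 6.27×10⁴ rad/s

ω = |q|B/m.
ω = (1.602×10⁻¹⁹)(1.30×10⁻³)/3.322×10⁻²⁷ ≈ 6.27×10⁴ rad/s.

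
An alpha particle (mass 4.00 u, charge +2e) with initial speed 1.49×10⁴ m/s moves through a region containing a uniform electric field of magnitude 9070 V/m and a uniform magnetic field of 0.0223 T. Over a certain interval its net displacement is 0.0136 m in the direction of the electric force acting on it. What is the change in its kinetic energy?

ΔKE ≈ 3.95×10⁻¹⁷ J

The magnetic force is always ⟂ v and does no work; only the electric force changes KE.
ΔKE = F_E · d = |q|E d = (3.204×10⁻¹⁹)(9070)(0.0136) ≈ 3.95×10⁻¹⁷ J.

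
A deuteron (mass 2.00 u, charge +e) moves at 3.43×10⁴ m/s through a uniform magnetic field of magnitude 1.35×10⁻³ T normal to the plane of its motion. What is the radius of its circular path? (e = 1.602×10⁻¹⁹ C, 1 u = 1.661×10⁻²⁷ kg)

r ≈ 0.527 m

The magnetic force provides the centripetal force: |q|vB = mv²/r.
r = mv/(|q|B) = (3.322×10⁻²⁷)(3.43×10⁴)/((1.602×10⁻¹⁹)(1.35×10⁻³)) ≈ 0.527 m.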